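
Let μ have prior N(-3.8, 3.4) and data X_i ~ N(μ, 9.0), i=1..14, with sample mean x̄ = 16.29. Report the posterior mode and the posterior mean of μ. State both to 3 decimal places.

Posterior for μ is Normal. Precision-weighted mean: (1/3.4·-3.8 + 14/9.0·16.29) / (1/3.4 + 14/9.0) = 13.095.
A Normal posterior is symmetric, so mode = mean.

MAP = 13.095; posterior mean = 13.095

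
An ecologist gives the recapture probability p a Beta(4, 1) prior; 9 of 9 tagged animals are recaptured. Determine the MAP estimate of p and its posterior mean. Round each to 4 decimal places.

MAP = 1.0000; posterior mean = 0.9286

Posterior: Beta(4+9, 1+0) = Beta(13, 1).
Since β = 1 ≤ 1 and α > 1, the Beta density is monotone increasing on [0,1]; the mode is at 1.
Mean = 13/(13+1) = 0.9286.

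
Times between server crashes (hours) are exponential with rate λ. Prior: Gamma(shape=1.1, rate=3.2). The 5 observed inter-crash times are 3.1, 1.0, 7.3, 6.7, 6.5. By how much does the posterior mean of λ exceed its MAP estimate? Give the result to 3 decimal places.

0.036

Σ times = 24.6. Posterior: Gamma(shape = 1.1+5 = 6.1, rate = 3.2+24.6 = 27.8).
Mode = (α−1)/β = 5.1/27.8 = 0.183.
Mean = α/β = 6.1/27.8 = 0.219.
Difference = 0.219 − 0.183 = 0.036.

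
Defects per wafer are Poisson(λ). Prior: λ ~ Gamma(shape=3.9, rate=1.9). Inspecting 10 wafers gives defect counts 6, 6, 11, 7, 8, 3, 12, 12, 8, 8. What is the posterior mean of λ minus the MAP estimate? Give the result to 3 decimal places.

0.084

Σ counts = 81. Posterior: Gamma(shape = 3.9+81 = 84.9, rate = 1.9+10 = 11.9).
Mode = (α−1)/β = 83.9/11.9 = 7.050.
Mean = α/β = 84.9/11.9 = 7.134.
Difference = 7.134 − 7.050 = 0.084.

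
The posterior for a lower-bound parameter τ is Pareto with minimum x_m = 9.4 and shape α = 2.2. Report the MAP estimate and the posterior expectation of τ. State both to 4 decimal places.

The Pareto density is strictly decreasing on [x_m, ∞), so the mode is x_m = 9.4000.
Mean = α·x_m/(α−1) = 2.2·9.4/1.2 = 17.2333.

MAP = 9.4000; posterior mean = 17.2333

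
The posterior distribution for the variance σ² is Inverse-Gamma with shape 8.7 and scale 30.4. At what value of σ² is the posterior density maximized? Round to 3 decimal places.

3.134

Mode = β/(α+1) = 30.4/9.7 = 3.134.
Mean = β/(α−1) = 30.4/7.7 = 3.948.
This is the posterior mode — the MAP estimate.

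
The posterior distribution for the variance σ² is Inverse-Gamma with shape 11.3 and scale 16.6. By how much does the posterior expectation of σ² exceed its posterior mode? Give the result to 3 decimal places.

Mode = β/(α+1) = 16.6/12.3 = 1.350.
Mean = β/(α−1) = 16.6/10.3 = 1.612.
Difference = 1.612 − 1.350 = 0.262.
The posterior is right-skewed, so the mean exceeds the mode.

0.262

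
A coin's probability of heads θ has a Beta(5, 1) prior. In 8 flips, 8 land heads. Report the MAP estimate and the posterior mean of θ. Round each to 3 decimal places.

Posterior: Beta(5+8, 1+0) = Beta(13, 1).
Since β = 1 ≤ 1 and α > 1, the Beta density is monotone increasing on [0,1]; the mode is at 1.
Mean = 13/(13+1) = 0.929.

MAP = 1.000; posterior mean = 0.929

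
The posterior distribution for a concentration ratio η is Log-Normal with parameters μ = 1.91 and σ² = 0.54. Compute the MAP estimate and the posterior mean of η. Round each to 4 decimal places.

MAP = 3.9354; posterior mean = 8.8463

Mode = exp(μ − σ²) = exp(1.37) = 3.9354.
Mean = exp(μ + σ²/2) = exp(2.180) = 8.8463.
Right-skewed posterior ⇒ mode < mean.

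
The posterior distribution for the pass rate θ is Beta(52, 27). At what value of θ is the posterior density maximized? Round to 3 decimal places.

Mode = (52−1)/(52+27−2) = 51/77 = 0.662.
Mean = 52/(52+27) = 52/79 = 0.658.
This is the posterior mode — the MAP estimate.

0.662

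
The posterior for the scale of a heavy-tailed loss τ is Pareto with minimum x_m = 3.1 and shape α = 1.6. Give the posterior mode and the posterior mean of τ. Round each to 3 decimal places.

The Pareto density is strictly decreasing on [x_m, ∞), so the mode is x_m = 3.100.
Mean = α·x_m/(α−1) = 1.6·3.1/0.6 = 8.267.
The posterior is right-skewed, so the mean exceeds the mode.

τ_MAP = 3.100, E[τ|data] = 8.267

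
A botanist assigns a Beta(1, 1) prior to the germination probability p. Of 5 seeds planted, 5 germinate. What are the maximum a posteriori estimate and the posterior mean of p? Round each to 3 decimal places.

MAP = 1.000, posterior mean = 0.857

Posterior: Beta(1+5, 1+0) = Beta(6, 1).
Since β = 1 ≤ 1 and α > 1, the Beta density is monotone increasing on [0,1]; the mode is at 1.
Mean = 6/(6+1) = 0.857.
The posterior is left-skewed, so the mode exceeds the mean.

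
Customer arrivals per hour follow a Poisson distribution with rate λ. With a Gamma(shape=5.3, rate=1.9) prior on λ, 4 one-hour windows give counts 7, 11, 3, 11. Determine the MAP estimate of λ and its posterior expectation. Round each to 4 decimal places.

MAP = 6.1525, posterior mean = 6.3220

Σ counts = 32. Posterior: Gamma(shape = 5.3+32 = 37.3, rate = 1.9+4 = 5.9).
Mode = (α−1)/β = 36.3/5.9 = 6.1525.
Mean = α/β = 37.3/5.9 = 6.3220.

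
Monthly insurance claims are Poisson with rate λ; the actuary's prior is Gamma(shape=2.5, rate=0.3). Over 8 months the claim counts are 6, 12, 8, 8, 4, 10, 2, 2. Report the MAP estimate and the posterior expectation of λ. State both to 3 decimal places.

Σ counts = 52. Posterior: Gamma(shape = 2.5+52 = 54.5, rate = 0.3+8 = 8.3).
Mode = (α−1)/β = 53.5/8.3 = 6.446.
Mean = α/β = 54.5/8.3 = 6.566.
Mean > mode: the posterior has a right tail.

MAP = 6.446, posterior mean = 6.566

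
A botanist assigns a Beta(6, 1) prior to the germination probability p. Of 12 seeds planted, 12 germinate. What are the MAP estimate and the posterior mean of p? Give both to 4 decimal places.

Posterior: Beta(6+12, 1+0) = Beta(18, 1).
Since β = 1 ≤ 1 and α > 1, the Beta density is monotone increasing on [0,1]; the mode is at 1.
Mean = 18/(18+1) = 0.9474.
The posterior is left-skewed, so the mode exceeds the mean.

MAP = 1.0000; posterior mean = 0.9474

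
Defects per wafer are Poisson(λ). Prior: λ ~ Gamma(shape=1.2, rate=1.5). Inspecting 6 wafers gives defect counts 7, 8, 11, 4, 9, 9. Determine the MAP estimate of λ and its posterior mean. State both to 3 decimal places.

Σ counts = 48. Posterior: Gamma(shape = 1.2+48 = 49.2, rate = 1.5+6 = 7.5).
Mode = (α−1)/β = 48.2/7.5 = 6.427.
Mean = α/β = 49.2/7.5 = 6.560.

MAP: 6.427. Posterior mean: 6.560.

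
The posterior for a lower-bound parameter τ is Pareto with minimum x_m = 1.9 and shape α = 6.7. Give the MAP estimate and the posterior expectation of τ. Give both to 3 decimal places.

MAP: 1.900. Posterior mean: 2.233.

The Pareto density is strictly decreasing on [x_m, ∞), so the mode is x_m = 1.900.
Mean = α·x_m/(α−1) = 6.7·1.9/5.7 = 2.233.
The posterior is right-skewed, so the mean exceeds the mode.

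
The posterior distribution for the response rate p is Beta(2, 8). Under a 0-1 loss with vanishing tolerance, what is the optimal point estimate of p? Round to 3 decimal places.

0.125

Mode = (2−1)/(2+8−2) = 1/8 = 0.125.
Mean = 2/(2+8) = 2/10 = 0.200.
This is the posterior mode — the MAP estimate.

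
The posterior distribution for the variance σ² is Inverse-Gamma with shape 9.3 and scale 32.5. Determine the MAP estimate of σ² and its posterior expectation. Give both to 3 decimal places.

σ²_MAP = 3.155, E[σ²|data] = 3.916

Mode = β/(α+1) = 32.5/10.3 = 3.155.
Mean = β/(α−1) = 32.5/8.3 = 3.916.
The mean is pulled above the mode by the posterior's right skew.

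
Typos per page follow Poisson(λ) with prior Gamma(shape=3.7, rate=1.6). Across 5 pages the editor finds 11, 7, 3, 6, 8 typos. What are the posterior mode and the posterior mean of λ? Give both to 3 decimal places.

Σ counts = 35. Posterior: Gamma(shape = 3.7+35 = 38.7, rate = 1.6+5 = 6.6).
Mode = (α−1)/β = 37.7/6.6 = 5.712.
Mean = α/β = 38.7/6.6 = 5.864.
Mean > mode: the posterior has a right tail.

MAP = 5.712, posterior mean = 5.864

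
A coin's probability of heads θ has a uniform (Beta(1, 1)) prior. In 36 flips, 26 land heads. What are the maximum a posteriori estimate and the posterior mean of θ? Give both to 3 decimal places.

Posterior: Beta(1+26, 1+10) = Beta(27, 11).
Mode = (27−1)/(27+11−2) = 26/36 = 0.722.
With a flat prior the MAP equals the MLE, 26/36.
Mean = 27/(27+11) = 27/38 = 0.711.
The posterior is left-skewed, so the mode exceeds the mean.

maximum a posteriori estimate = 0.722, posterior mean = 0.711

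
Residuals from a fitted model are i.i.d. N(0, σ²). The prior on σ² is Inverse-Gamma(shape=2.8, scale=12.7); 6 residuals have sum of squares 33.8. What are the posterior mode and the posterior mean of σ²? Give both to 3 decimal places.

MAP: 4.353. Posterior mean: 6.167.

Posterior: Inverse-Gamma(shape = 2.8+6/2 = 5.8, scale = 12.7+33.8/2 = 29.6).
Mode = β/(α+1) = 29.6/6.8 = 4.353.
Mean = β/(α−1) = 29.6/4.8 = 6.167.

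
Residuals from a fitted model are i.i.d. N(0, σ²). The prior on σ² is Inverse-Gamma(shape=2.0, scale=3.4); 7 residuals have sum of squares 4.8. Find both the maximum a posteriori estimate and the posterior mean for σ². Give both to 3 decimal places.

MAP = 0.892, posterior mean = 1.289

Posterior: Inverse-Gamma(shape = 2.0+7/2 = 5.5, scale = 3.4+4.8/2 = 5.8).
Mode = β/(α+1) = 5.8/6.5 = 0.892.
Mean = β/(α−1) = 5.8/4.5 = 1.289.
The posterior is right-skewed, so the mean exceeds the mode.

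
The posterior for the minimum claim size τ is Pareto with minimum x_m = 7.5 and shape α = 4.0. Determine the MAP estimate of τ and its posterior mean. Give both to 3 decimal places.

The Pareto density is strictly decreasing on [x_m, ∞), so the mode is x_m = 7.500.
Mean = α·x_m/(α−1) = 4.0·7.5/3.0 = 10.000.

MAP estimate = 7.500, posterior mean = 10.000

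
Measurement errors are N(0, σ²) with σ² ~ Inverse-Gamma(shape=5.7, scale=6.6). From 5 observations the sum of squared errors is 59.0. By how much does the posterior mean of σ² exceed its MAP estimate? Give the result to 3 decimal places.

1.090

Posterior: Inverse-Gamma(shape = 5.7+5/2 = 8.2, scale = 6.6+59.0/2 = 36.1).
Mode = β/(α+1) = 36.1/9.2 = 3.924.
Mean = β/(α−1) = 36.1/7.2 = 5.014.
Difference = 5.014 − 3.924 = 1.090.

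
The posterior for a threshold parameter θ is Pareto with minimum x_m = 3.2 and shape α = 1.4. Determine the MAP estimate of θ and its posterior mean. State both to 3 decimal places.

The Pareto density is strictly decreasing on [x_m, ∞), so the mode is x_m = 3.200.
Mean = α·x_m/(α−1) = 1.4·3.2/0.4 = 11.200.

θ_MAP = 3.200, E[θ|data] = 11.200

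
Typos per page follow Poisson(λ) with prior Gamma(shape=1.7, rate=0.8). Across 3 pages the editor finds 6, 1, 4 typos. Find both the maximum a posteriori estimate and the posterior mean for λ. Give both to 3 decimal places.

Σ counts = 11. Posterior: Gamma(shape = 1.7+11 = 12.7, rate = 0.8+3 = 3.8).
Mode = (α−1)/β = 11.7/3.8 = 3.079.
Mean = α/β = 12.7/3.8 = 3.342.
Mean > mode: the posterior has a right tail.

maximum a posteriori estimate = 3.079, posterior mean = 3.342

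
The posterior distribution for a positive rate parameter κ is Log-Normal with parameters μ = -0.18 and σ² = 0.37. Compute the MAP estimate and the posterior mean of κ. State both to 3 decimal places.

MAP = 0.577; posterior mean = 1.005

Mode = exp(μ − σ²) = exp(-0.55) = 0.577.
Mean = exp(μ + σ²/2) = exp(0.005) = 1.005.
Mean > mode: the posterior has a right tail.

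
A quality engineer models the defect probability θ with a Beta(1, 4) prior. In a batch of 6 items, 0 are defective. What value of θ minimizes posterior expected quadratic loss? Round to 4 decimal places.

Posterior: Beta(1+0, 4+6) = Beta(1, 10).
Since α = 1 ≤ 1 and β > 1, the Beta density is monotone decreasing on [0,1]; the mode is at 0.
Mean = 1/(1+10) = 0.0909.
Quadratic loss ⇒ the optimal estimator is the posterior mean.

0.0909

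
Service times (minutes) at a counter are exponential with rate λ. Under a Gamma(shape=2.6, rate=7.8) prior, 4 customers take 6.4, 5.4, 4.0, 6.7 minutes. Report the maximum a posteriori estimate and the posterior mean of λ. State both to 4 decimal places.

maximum a posteriori estimate = 0.1848, posterior mean = 0.2178

Σ times = 22.5. Posterior: Gamma(shape = 2.6+4 = 6.6, rate = 7.8+22.5 = 30.3).
Mode = (α−1)/β = 5.6/30.3 = 0.1848.
Mean = α/β = 6.6/30.3 = 0.2178.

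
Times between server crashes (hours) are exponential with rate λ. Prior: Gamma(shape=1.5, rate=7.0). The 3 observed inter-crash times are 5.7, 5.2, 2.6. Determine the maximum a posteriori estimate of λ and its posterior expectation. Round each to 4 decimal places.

MAP: 0.1707. Posterior mean: 0.2195.

Σ times = 13.5. Posterior: Gamma(shape = 1.5+3 = 4.5, rate = 7.0+13.5 = 20.5).
Mode = (α−1)/β = 3.5/20.5 = 0.1707.
Mean = α/β = 4.5/20.5 = 0.2195.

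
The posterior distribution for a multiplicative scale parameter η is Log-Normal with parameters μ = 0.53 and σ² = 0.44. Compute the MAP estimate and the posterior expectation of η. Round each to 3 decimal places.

Mode = exp(μ − σ²) = exp(0.09) = 1.094.
Mean = exp(μ + σ²/2) = exp(0.750) = 2.117.
The posterior is right-skewed, so the mean exceeds the mode.

MAP estimate = 1.094, posterior expectation = 2.117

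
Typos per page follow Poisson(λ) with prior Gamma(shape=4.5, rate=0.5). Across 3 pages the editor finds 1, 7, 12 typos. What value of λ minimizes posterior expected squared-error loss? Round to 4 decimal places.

7.0000

Σ counts = 20. Posterior: Gamma(shape = 4.5+20 = 24.5, rate = 0.5+3 = 3.5).
Mode = (α−1)/β = 23.5/3.5 = 6.7143.
Mean = α/β = 24.5/3.5 = 7.0000.
Squared-error loss ⇒ the optimal estimator is the posterior mean.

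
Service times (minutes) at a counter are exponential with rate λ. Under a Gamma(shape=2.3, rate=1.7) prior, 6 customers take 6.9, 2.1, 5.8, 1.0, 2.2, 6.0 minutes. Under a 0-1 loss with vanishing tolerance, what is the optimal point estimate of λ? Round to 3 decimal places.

0.284

Σ times = 24.0. Posterior: Gamma(shape = 2.3+6 = 8.3, rate = 1.7+24.0 = 25.7).
Mode = (α−1)/β = 7.3/25.7 = 0.284.
Mean = α/β = 8.3/25.7 = 0.323.
This is the posterior mode — the MAP estimate.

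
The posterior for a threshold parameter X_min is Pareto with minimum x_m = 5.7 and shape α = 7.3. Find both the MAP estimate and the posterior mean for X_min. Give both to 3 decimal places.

MAP: 5.700. Posterior mean: 6.605.

The Pareto density is strictly decreasing on [x_m, ∞), so the mode is x_m = 5.700.
Mean = α·x_m/(α−1) = 7.3·5.7/6.3 = 6.605.
The posterior is right-skewed, so the mean exceeds the mode.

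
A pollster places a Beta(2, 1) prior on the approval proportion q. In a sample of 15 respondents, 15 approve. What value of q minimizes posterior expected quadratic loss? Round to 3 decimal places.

Posterior: Beta(2+15, 1+0) = Beta(17, 1).
Since β = 1 ≤ 1 and α > 1, the Beta density is monotone increasing on [0,1]; the mode is at 1.
Mean = 17/(17+1) = 0.944.
Quadratic loss ⇒ the optimal estimator is the posterior mean.

0.944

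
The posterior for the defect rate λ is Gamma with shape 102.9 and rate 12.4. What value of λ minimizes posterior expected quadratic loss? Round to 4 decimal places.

Mode = (α−1)/β = 101.9/12.4 = 8.2177.
Mean = α/β = 102.9/12.4 = 8.2984.
Quadratic loss ⇒ the optimal estimator is the posterior mean.

8.2984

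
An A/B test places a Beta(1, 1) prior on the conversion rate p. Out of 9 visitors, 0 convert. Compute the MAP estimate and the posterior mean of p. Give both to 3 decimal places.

Posterior: Beta(1+0, 1+9) = Beta(1, 10).
Since α = 1 ≤ 1 and β > 1, the Beta density is monotone decreasing on [0,1]; the mode is at 0.
Mean = 1/(1+10) = 0.091.
The posterior is right-skewed, so the mean exceeds the mode.

MAP = 0.000, posterior mean = 0.091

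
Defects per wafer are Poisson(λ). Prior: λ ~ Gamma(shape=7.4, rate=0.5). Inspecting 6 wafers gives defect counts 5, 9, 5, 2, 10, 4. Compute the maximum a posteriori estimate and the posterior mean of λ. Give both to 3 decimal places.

Σ counts = 35. Posterior: Gamma(shape = 7.4+35 = 42.4, rate = 0.5+6 = 6.5).
Mode = (α−1)/β = 41.4/6.5 = 6.369.
Mean = α/β = 42.4/6.5 = 6.523.
The mean is pulled above the mode by the posterior's right skew.

maximum a posteriori estimate = 6.369, posterior mean = 6.523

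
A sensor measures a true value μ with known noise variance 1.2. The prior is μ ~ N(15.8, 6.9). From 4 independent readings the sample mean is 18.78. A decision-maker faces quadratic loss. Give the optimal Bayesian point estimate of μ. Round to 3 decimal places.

Posterior for μ is Normal. Precision-weighted mean: (1/6.9·15.8 + 4/1.2·18.78) / (1/6.9 + 4/1.2) = 18.656.
A Normal posterior is symmetric, so mode = mean.
Quadratic loss ⇒ the optimal estimator is the posterior mean.

18.656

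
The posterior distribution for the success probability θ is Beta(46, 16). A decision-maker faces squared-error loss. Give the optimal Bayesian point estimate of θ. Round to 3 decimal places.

Mode = (46−1)/(46+16−2) = 45/60 = 0.750.
Mean = 46/(46+16) = 46/62 = 0.742.
Squared-error loss ⇒ the optimal estimator is the posterior mean.

0.742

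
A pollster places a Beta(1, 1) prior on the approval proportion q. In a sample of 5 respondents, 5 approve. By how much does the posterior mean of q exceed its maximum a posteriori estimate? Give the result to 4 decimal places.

-0.1429

Posterior: Beta(1+5, 1+0) = Beta(6, 1).
Since β = 1 ≤ 1 and α > 1, the Beta density is monotone increasing on [0,1]; the mode is at 1.
Mean = 6/(6+1) = 0.8571.
Difference = 0.8571 − 1.0000 = -0.1429.
The mean is pulled below the mode by the posterior's left skew.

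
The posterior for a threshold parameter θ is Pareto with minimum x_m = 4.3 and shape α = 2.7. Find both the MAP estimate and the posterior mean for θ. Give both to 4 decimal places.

The Pareto density is strictly decreasing on [x_m, ∞), so the mode is x_m = 4.3000.
Mean = α·x_m/(α−1) = 2.7·4.3/1.7 = 6.8294.
Mean > mode: the posterior has a right tail.

MAP: 4.3000. Posterior mean: 6.8294.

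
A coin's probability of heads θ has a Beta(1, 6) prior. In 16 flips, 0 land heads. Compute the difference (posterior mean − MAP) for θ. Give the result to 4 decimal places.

0.0435

Posterior: Beta(1+0, 6+16) = Beta(1, 22).
Since α = 1 ≤ 1 and β > 1, the Beta density is monotone decreasing on [0,1]; the mode is at 0.
Mean = 1/(1+22) = 0.0435.
Difference = 0.0435 − 0.0000 = 0.0435.
Mean > mode: the posterior has a right tail.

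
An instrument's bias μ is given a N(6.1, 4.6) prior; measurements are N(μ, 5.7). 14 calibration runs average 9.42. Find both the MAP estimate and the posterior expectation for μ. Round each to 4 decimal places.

Posterior for μ is Normal. Precision-weighted mean: (1/4.6·6.1 + 14/5.7·9.42) / (1/4.6 + 14/5.7) = 9.1500.
A Normal posterior is symmetric, so mode = mean.

MAP estimate = 9.1500, posterior expectation = 9.1500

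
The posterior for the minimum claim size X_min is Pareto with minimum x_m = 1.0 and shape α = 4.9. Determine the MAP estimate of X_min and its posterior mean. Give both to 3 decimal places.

X_min_MAP = 1.000, E[X_min|data] = 1.256

The Pareto density is strictly decreasing on [x_m, ∞), so the mode is x_m = 1.000.
Mean = α·x_m/(α−1) = 4.9·1.0/3.9 = 1.256.
Right-skewed posterior ⇒ mode < mean.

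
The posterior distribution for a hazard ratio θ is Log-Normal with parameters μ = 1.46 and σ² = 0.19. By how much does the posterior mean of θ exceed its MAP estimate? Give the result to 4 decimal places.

1.1742

Mode = exp(μ − σ²) = exp(1.27) = 3.5609.
Mean = exp(μ + σ²/2) = exp(1.555) = 4.7351.
Difference = 4.7351 − 3.5609 = 1.1742.
The posterior is right-skewed, so the mean exceeds the mode.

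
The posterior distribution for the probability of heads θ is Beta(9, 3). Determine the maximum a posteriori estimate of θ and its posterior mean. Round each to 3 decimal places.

Mode = (9−1)/(9+3−2) = 8/10 = 0.800.
Mean = 9/(9+3) = 9/12 = 0.750.

MAP = 0.800; posterior mean = 0.750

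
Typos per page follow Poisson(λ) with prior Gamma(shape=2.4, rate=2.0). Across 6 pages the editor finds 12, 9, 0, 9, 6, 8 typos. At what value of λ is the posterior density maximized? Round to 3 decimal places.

5.675

Σ counts = 44. Posterior: Gamma(shape = 2.4+44 = 46.4, rate = 2.0+6 = 8.0).
Mode = (α−1)/β = 45.4/8.0 = 5.675.
Mean = α/β = 46.4/8.0 = 5.800.
This is the posterior mode — the MAP estimate.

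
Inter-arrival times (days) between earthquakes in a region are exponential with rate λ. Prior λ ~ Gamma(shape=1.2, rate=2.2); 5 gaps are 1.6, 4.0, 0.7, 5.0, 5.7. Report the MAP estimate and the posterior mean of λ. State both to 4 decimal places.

Σ times = 17.0. Posterior: Gamma(shape = 1.2+5 = 6.2, rate = 2.2+17.0 = 19.2).
Mode = (α−1)/β = 5.2/19.2 = 0.2708.
Mean = α/β = 6.2/19.2 = 0.3229.
The mean is pulled above the mode by the posterior's right skew.

MAP estimate = 0.2708, posterior mean = 0.3229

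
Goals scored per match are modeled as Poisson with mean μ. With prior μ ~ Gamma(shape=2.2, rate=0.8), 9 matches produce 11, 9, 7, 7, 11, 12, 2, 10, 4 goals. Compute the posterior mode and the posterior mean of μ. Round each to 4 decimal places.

Σ counts = 73. Posterior: Gamma(shape = 2.2+73 = 75.2, rate = 0.8+9 = 9.8).
Mode = (α−1)/β = 74.2/9.8 = 7.5714.
Mean = α/β = 75.2/9.8 = 7.6735.

μ_MAP = 7.5714, E[μ|data] = 7.6735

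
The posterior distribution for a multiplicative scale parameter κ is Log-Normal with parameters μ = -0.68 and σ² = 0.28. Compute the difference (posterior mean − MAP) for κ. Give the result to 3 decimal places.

Mode = exp(μ − σ²) = exp(-0.96) = 0.383.
Mean = exp(μ + σ²/2) = exp(-0.540) = 0.583.
Difference = 0.583 − 0.383 = 0.200.

0.200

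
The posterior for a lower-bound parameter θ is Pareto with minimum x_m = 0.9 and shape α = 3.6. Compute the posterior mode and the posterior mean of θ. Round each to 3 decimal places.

The Pareto density is strictly decreasing on [x_m, ∞), so the mode is x_m = 0.900.
Mean = α·x_m/(α−1) = 3.6·0.9/2.6 = 1.246.

MAP: 0.900. Posterior mean: 1.246.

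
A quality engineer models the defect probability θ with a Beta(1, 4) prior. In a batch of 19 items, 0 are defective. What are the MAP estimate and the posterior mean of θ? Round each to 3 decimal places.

Posterior: Beta(1+0, 4+19) = Beta(1, 23).
Since α = 1 ≤ 1 and β > 1, the Beta density is monotone decreasing on [0,1]; the mode is at 0.
Mean = 1/(1+23) = 0.042.
Right-skewed posterior ⇒ mode < mean.

MAP = 0.000, posterior mean = 0.042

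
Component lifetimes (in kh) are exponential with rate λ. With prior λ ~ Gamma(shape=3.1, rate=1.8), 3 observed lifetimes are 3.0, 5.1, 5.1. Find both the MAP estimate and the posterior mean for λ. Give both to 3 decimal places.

MAP estimate = 0.340, posterior mean = 0.407

Σ times = 13.2. Posterior: Gamma(shape = 3.1+3 = 6.1, rate = 1.8+13.2 = 15.0).
Mode = (α−1)/β = 5.1/15.0 = 0.340.
Mean = α/β = 6.1/15.0 = 0.407.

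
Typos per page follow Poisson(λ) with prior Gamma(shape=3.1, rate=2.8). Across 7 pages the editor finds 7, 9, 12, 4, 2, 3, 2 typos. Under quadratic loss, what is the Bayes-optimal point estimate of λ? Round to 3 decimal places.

Σ counts = 39. Posterior: Gamma(shape = 3.1+39 = 42.1, rate = 2.8+7 = 9.8).
Mode = (α−1)/β = 41.1/9.8 = 4.194.
Mean = α/β = 42.1/9.8 = 4.296.
Quadratic loss ⇒ the optimal estimator is the posterior mean.

4.296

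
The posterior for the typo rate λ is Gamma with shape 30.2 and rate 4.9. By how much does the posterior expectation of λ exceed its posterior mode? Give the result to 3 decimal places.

0.204

Mode = (α−1)/β = 29.2/4.9 = 5.959.
Mean = α/β = 30.2/4.9 = 6.163.
Difference = 6.163 − 5.959 = 0.204.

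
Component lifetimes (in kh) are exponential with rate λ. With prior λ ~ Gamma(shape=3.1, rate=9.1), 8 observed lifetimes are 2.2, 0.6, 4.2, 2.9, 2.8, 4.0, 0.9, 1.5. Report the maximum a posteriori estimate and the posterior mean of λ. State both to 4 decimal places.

maximum a posteriori estimate = 0.3582, posterior mean = 0.3936

Σ times = 19.1. Posterior: Gamma(shape = 3.1+8 = 11.1, rate = 9.1+19.1 = 28.2).
Mode = (α−1)/β = 10.1/28.2 = 0.3582.
Mean = α/β = 11.1/28.2 = 0.3936.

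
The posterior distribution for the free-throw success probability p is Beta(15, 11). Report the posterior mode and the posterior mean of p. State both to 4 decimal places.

Mode = (15−1)/(15+11−2) = 14/24 = 0.5833.
Mean = 15/(15+11) = 15/26 = 0.5769.
Mode > mean: the posterior has a left tail.

p_MAP = 0.5833, E[p|data] = 0.5769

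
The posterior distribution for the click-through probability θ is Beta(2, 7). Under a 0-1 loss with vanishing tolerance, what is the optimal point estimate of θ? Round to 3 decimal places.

0.143

Mode = (2−1)/(2+7−2) = 1/7 = 0.143.
Mean = 2/(2+7) = 2/9 = 0.222.
This is the posterior mode — the MAP estimate.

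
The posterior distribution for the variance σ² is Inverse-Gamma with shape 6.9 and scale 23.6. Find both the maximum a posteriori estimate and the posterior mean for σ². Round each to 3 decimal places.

MAP = 2.987; posterior mean = 4.000

Mode = β/(α+1) = 23.6/7.9 = 2.987.
Mean = β/(α−1) = 23.6/5.9 = 4.000.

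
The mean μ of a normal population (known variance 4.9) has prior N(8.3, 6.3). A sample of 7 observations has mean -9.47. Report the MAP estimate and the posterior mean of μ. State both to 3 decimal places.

MAP = -7.693, posterior mean = -7.693

Posterior for μ is Normal. Precision-weighted mean: (1/6.3·8.3 + 7/4.9·-9.47) / (1/6.3 + 7/4.9) = -7.693.
A Normal posterior is symmetric, so mode = mean.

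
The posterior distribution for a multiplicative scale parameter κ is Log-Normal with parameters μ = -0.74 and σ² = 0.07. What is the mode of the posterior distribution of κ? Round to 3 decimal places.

0.445

Mode = exp(μ − σ²) = exp(-0.81) = 0.445.
Mean = exp(μ + σ²/2) = exp(-0.705) = 0.494.
This is the posterior mode — the MAP estimate.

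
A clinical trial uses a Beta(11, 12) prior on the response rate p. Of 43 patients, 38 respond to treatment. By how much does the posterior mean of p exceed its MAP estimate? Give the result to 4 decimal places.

Posterior: Beta(11+38, 12+5) = Beta(49, 17).
Mode = (49−1)/(49+17−2) = 48/64 = 0.7500.
Mean = 49/(49+17) = 49/66 = 0.7424.
Difference = 0.7424 − 0.7500 = -0.0076.
Left-skewed posterior ⇒ mean < mode.

-0.0076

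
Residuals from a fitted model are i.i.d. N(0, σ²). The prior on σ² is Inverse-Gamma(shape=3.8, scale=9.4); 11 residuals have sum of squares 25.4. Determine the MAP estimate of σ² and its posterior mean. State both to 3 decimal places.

MAP = 2.146, posterior mean = 2.663

Posterior: Inverse-Gamma(shape = 3.8+11/2 = 9.3, scale = 9.4+25.4/2 = 22.1).
Mode = β/(α+1) = 22.1/10.3 = 2.146.
Mean = β/(α−1) = 22.1/8.3 = 2.663.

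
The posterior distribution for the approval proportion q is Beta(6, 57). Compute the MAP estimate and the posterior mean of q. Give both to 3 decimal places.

MAP estimate = 0.082, posterior mean = 0.095

Mode = (6−1)/(6+57−2) = 5/61 = 0.082.
Mean = 6/(6+57) = 6/63 = 0.095.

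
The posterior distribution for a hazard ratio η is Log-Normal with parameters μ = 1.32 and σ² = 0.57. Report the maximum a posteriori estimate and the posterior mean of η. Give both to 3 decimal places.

Mode = exp(μ − σ²) = exp(0.75) = 2.117.
Mean = exp(μ + σ²/2) = exp(1.605) = 4.978.

η_MAP = 2.117, E[η|data] = 4.978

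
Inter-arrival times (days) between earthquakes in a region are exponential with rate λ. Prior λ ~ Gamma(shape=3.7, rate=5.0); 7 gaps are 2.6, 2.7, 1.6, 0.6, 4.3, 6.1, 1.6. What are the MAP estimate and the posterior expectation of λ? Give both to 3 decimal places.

λ_MAP = 0.396, E[λ|data] = 0.437

Σ times = 19.5. Posterior: Gamma(shape = 3.7+7 = 10.7, rate = 5.0+19.5 = 24.5).
Mode = (α−1)/β = 9.7/24.5 = 0.396.
Mean = α/β = 10.7/24.5 = 0.437.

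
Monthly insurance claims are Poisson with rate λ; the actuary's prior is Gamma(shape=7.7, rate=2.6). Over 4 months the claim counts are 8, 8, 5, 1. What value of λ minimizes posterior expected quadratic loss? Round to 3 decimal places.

4.500

Σ counts = 22. Posterior: Gamma(shape = 7.7+22 = 29.7, rate = 2.6+4 = 6.6).
Mode = (α−1)/β = 28.7/6.6 = 4.348.
Mean = α/β = 29.7/6.6 = 4.500.
Quadratic loss ⇒ the optimal estimator is the posterior mean.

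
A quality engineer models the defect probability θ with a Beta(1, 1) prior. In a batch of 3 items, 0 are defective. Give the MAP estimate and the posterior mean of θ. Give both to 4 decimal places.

MAP estimate = 0.0000, posterior mean = 0.2000

Posterior: Beta(1+0, 1+3) = Beta(1, 4).
Since α = 1 ≤ 1 and β > 1, the Beta density is monotone decreasing on [0,1]; the mode is at 0.
Mean = 1/(1+4) = 0.2000.
The posterior is right-skewed, so the mean exceeds the mode.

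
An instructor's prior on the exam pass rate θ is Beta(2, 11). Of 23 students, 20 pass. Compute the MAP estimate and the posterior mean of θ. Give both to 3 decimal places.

θ_MAP = 0.618, E[θ|data] = 0.611

Posterior: Beta(2+20, 11+3) = Beta(22, 14).
Mode = (22−1)/(22+14−2) = 21/34 = 0.618.
Mean = 22/(22+14) = 22/36 = 0.611.
Mode > mean: the posterior has a left tail.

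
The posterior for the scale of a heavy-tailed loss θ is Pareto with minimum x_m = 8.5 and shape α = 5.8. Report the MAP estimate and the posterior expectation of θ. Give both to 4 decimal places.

MAP estimate = 8.5000, posterior expectation = 10.2708

The Pareto density is strictly decreasing on [x_m, ∞), so the mode is x_m = 8.5000.
Mean = α·x_m/(α−1) = 5.8·8.5/4.8 = 10.2708.
The posterior is right-skewed, so the mean exceeds the mode.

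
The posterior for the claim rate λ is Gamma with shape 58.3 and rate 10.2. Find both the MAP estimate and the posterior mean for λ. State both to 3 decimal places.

MAP estimate = 5.618, posterior mean = 5.716

Mode = (α−1)/β = 57.3/10.2 = 5.618.
Mean = α/β = 58.3/10.2 = 5.716.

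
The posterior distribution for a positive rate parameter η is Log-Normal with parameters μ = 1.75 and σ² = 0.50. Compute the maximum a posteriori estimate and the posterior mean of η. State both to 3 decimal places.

η_MAP = 3.490, E[η|data] = 7.389

Mode = exp(μ − σ²) = exp(1.25) = 3.490.
Mean = exp(μ + σ²/2) = exp(2.000) = 7.389.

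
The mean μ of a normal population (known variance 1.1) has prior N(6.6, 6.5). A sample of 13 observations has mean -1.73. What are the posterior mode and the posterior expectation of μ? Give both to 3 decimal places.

μ_MAP = -1.623, E[μ|data] = -1.623

Posterior for μ is Normal. Precision-weighted mean: (1/6.5·6.6 + 13/1.1·-1.73) / (1/6.5 + 13/1.1) = -1.623.
A Normal posterior is symmetric, so mode = mean.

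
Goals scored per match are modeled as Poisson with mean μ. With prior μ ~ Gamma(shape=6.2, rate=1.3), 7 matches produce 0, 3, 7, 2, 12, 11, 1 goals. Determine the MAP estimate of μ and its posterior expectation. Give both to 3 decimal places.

μ_MAP = 4.964, E[μ|data] = 5.084

Σ counts = 36. Posterior: Gamma(shape = 6.2+36 = 42.2, rate = 1.3+7 = 8.3).
Mode = (α−1)/β = 41.2/8.3 = 4.964.
Mean = α/β = 42.2/8.3 = 5.084.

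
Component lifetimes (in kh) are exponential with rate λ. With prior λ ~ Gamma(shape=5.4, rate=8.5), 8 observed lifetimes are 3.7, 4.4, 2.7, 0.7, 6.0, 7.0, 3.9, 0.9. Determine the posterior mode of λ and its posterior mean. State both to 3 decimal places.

Σ times = 29.3. Posterior: Gamma(shape = 5.4+8 = 13.4, rate = 8.5+29.3 = 37.8).
Mode = (α−1)/β = 12.4/37.8 = 0.328.
Mean = α/β = 13.4/37.8 = 0.354.
The posterior is right-skewed, so the mean exceeds the mode.

MAP: 0.328. Posterior mean: 0.354.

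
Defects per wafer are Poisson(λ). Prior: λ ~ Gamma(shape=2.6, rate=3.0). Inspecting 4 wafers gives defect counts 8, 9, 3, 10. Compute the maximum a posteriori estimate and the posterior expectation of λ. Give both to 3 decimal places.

Σ counts = 30. Posterior: Gamma(shape = 2.6+30 = 32.6, rate = 3.0+4 = 7.0).
Mode = (α−1)/β = 31.6/7.0 = 4.514.
Mean = α/β = 32.6/7.0 = 4.657.

maximum a posteriori estimate = 4.514, posterior expectation = 4.657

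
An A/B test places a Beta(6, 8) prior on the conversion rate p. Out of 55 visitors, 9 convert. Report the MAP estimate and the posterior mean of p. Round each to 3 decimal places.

MAP = 0.209; posterior mean = 0.217

Posterior: Beta(6+9, 8+46) = Beta(15, 54).
Mode = (15−1)/(15+54−2) = 14/67 = 0.209.
Mean = 15/(15+54) = 15/69 = 0.217.
The posterior is right-skewed, so the mean exceeds the mode.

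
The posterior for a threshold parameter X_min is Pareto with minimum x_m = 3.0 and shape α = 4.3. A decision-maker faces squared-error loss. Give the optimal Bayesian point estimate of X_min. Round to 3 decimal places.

3.909

The Pareto density is strictly decreasing on [x_m, ∞), so the mode is x_m = 3.000.
Mean = α·x_m/(α−1) = 4.3·3.0/3.3 = 3.909.
Squared-error loss ⇒ the optimal estimator is the posterior mean.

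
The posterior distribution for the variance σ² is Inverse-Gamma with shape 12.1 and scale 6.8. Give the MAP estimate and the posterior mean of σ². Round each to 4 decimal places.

MAP: 0.5191. Posterior mean: 0.6126.

Mode = β/(α+1) = 6.8/13.1 = 0.5191.
Mean = β/(α−1) = 6.8/11.1 = 0.6126.
The posterior is right-skewed, so the mean exceeds the mode.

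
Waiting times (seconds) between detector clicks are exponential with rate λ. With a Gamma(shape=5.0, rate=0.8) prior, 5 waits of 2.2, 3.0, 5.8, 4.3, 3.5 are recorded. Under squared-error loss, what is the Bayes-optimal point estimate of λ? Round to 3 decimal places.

Σ times = 18.8. Posterior: Gamma(shape = 5.0+5 = 10.0, rate = 0.8+18.8 = 19.6).
Mode = (α−1)/β = 9.0/19.6 = 0.459.
Mean = α/β = 10.0/19.6 = 0.510.
Squared-error loss ⇒ the optimal estimator is the posterior mean.

0.510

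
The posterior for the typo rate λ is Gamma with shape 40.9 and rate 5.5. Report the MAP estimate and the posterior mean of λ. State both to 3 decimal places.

Mode = (α−1)/β = 39.9/5.5 = 7.255.
Mean = α/β = 40.9/5.5 = 7.436.
Mean > mode: the posterior has a right tail.

MAP estimate = 7.255, posterior mean = 7.436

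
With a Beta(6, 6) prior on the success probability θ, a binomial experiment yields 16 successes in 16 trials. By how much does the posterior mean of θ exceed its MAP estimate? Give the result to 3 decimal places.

Posterior: Beta(6+16, 6+0) = Beta(22, 6).
Mode = (22−1)/(22+6−2) = 21/26 = 0.808.
Mean = 22/(22+6) = 22/28 = 0.786.
Difference = 0.786 − 0.808 = -0.022.

-0.022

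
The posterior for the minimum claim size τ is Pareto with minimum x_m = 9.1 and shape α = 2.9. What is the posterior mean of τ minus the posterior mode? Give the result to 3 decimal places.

4.789

The Pareto density is strictly decreasing on [x_m, ∞), so the mode is x_m = 9.100.
Mean = α·x_m/(α−1) = 2.9·9.1/1.9 = 13.889.
Difference = 13.889 − 9.100 = 4.789.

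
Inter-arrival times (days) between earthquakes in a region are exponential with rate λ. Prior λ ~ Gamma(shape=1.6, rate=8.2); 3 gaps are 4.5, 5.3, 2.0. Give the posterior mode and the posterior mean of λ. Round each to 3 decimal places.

λ_MAP = 0.180, E[λ|data] = 0.230

Σ times = 11.8. Posterior: Gamma(shape = 1.6+3 = 4.6, rate = 8.2+11.8 = 20.0).
Mode = (α−1)/β = 3.6/20.0 = 0.180.
Mean = α/β = 4.6/20.0 = 0.230.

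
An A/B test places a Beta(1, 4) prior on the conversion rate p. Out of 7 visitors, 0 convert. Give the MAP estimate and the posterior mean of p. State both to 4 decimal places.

MAP = 0.0000; posterior mean = 0.0833

Posterior: Beta(1+0, 4+7) = Beta(1, 11).
Since α = 1 ≤ 1 and β > 1, the Beta density is monotone decreasing on [0,1]; the mode is at 0.
Mean = 1/(1+11) = 0.0833.
Right-skewed posterior ⇒ mode < mean.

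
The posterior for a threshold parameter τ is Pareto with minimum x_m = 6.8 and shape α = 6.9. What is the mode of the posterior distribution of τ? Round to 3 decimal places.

6.800

The Pareto density is strictly decreasing on [x_m, ∞), so the mode is x_m = 6.800.
Mean = α·x_m/(α−1) = 6.9·6.8/5.9 = 7.953.
This is the posterior mode — the MAP estimate.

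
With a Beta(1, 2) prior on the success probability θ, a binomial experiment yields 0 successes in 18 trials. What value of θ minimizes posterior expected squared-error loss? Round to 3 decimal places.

Posterior: Beta(1+0, 2+18) = Beta(1, 20).
Since α = 1 ≤ 1 and β > 1, the Beta density is monotone decreasing on [0,1]; the mode is at 0.
Mean = 1/(1+20) = 0.048.
Squared-error loss ⇒ the optimal estimator is the posterior mean.

0.048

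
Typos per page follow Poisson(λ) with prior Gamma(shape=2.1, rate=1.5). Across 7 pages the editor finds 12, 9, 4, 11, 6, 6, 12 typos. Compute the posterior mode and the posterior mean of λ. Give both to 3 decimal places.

Σ counts = 60. Posterior: Gamma(shape = 2.1+60 = 62.1, rate = 1.5+7 = 8.5).
Mode = (α−1)/β = 61.1/8.5 = 7.188.
Mean = α/β = 62.1/8.5 = 7.306.

MAP = 7.188; posterior mean = 7.306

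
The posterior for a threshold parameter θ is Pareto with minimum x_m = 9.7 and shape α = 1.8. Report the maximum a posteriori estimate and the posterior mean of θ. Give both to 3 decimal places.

θ_MAP = 9.700, E[θ|data] = 21.825

The Pareto density is strictly decreasing on [x_m, ∞), so the mode is x_m = 9.700.
Mean = α·x_m/(α−1) = 1.8·9.7/0.8 = 21.825.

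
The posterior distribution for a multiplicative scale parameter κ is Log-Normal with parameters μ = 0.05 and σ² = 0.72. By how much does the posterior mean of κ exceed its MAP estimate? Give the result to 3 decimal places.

0.995

Mode = exp(μ − σ²) = exp(-0.67) = 0.512.
Mean = exp(μ + σ²/2) = exp(0.410) = 1.507.
Difference = 1.507 − 0.512 = 0.995.
Right-skewed posterior ⇒ mode < mean.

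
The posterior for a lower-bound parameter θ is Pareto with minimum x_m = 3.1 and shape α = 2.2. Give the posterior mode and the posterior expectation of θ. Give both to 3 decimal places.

θ_MAP = 3.100, E[θ|data] = 5.683

The Pareto density is strictly decreasing on [x_m, ∞), so the mode is x_m = 3.100.
Mean = α·x_m/(α−1) = 2.2·3.1/1.2 = 5.683.
The posterior is right-skewed, so the mean exceeds the mode.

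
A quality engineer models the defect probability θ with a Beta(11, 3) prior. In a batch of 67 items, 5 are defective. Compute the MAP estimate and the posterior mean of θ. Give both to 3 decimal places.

Posterior: Beta(11+5, 3+62) = Beta(16, 65).
Mode = (16−1)/(16+65−2) = 15/79 = 0.190.
Mean = 16/(16+65) = 16/81 = 0.198.
The posterior is right-skewed, so the mean exceeds the mode.

MAP = 0.190; posterior mean = 0.198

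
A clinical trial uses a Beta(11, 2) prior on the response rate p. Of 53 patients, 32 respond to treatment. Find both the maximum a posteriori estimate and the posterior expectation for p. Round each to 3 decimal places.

Posterior: Beta(11+32, 2+21) = Beta(43, 23).
Mode = (43−1)/(43+23−2) = 42/64 = 0.656.
Mean = 43/(43+23) = 43/66 = 0.652.
The posterior is left-skewed, so the mode exceeds the mean.

p_MAP = 0.656, E[p|data] = 0.652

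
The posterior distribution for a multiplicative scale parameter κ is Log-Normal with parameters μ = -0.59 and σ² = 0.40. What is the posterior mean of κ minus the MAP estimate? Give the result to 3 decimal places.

0.305

Mode = exp(μ − σ²) = exp(-0.99) = 0.372.
Mean = exp(μ + σ²/2) = exp(-0.390) = 0.677.
Difference = 0.677 − 0.372 = 0.305.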